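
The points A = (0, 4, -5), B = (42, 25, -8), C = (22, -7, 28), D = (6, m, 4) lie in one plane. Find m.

Normal to plane ABC: n = (660, -1452, -924); plane equation n·P = -1188.
Requiring n·D = -1188: (-1452)m + (264) = -1188.
So m = 1.

1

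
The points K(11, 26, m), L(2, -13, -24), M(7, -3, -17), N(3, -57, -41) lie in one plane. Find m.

-3

The points are coplanar iff KL · (KM × KN) = 0.
Expanding, this is linear in m: (230)m + (690) = 0.
So m = -3.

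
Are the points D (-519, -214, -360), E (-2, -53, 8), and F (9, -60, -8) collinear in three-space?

No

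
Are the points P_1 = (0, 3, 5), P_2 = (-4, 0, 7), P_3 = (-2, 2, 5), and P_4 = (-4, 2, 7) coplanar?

A normal to the plane through P_1, P_2, P_3 is n = P_1P_2 × P_1P_3 = (2, -4, -2).
The plane has equation n·P = -22. For P_4: n·P_4 = -30.
-30 ≠ -22, so P_4 is off the plane.

No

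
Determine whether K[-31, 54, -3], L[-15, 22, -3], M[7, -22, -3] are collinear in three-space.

Yes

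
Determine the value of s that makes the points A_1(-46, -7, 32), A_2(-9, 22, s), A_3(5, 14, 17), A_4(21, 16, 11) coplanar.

Normal to plane A_1A_3A_4: n = (-96, 66, -234); plane equation n·P = -3534.
Requiring n·A_2 = -3534: (-234)s + (2316) = -3534.
So s = 25.

25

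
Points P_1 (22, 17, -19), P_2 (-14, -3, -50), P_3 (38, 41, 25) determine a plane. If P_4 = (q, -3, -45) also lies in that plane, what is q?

The plane through P_1, P_2, P_3 has equation −136x + 1088y − 544z = 25840.
Substituting P_4: (-136)q + (21216) = 25840, so q = -34.

-34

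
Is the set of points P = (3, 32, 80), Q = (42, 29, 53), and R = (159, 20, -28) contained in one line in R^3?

PQ = (39, -3, -27), PR = (156, -12, -108).
Each component of PR is 4 times the corresponding component of PQ, so PR = 4·PQ and the points are collinear.

Yes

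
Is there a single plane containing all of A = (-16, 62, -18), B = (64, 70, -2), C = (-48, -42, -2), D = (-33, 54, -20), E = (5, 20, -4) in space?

The plane through A, B, C has normal n = AB × AC = (1792, -1792, -8064) and equation n·P = 5376.
Checking the remaining points: n·D = 5376, n·E = 5376.
All equal 5376, so all 5 points lie in one plane.

Yes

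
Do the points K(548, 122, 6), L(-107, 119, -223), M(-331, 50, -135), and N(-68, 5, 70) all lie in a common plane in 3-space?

Yes

A normal to the plane through K, L, M is n = KL × KM = (-16065, 108936, 44523).
The plane has equation n·P = 4753710. For N: n·N = 4753710.
Equal, so N lies in the plane and all four are coplanar.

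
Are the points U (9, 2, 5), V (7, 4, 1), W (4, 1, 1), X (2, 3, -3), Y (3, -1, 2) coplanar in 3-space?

Yes

The plane through U, V, W has normal n = UV × UW = (-12, 12, 12) and equation n·P = -24.
Checking the remaining points: n·X = -24, n·Y = -24.
All equal -24, so all 5 points lie in one plane.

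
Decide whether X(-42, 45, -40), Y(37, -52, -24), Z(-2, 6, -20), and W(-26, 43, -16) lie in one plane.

Yes

A normal to the plane through X, Y, Z is n = XY × XZ = (-1316, -940, 799).
The plane has equation n·P = -18988. For W: n·W = -18988.
Equal, so W lies in the plane and all four are coplanar.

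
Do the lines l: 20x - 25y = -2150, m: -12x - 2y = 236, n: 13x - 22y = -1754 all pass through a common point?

Yes

Intersecting l and m: solving the 2×2 system gives (x, y) = (-30, 62).
Substitute into n: (13)(-30) + (-22)(62) = -1754.
This equals -1754, so (-30, 62) lies on all three lines and they are concurrent.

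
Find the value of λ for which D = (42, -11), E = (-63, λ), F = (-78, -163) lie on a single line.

The three points are collinear iff det[DE; DF] = 0.
This determinant is linear in λ: (120)λ + (17280) = 0, so λ = -144.

-144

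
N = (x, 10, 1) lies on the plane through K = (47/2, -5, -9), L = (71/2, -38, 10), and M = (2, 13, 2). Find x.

5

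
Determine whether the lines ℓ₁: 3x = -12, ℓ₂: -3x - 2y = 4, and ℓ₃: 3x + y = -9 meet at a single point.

No

Intersecting ℓ₁ and ℓ₂: solving the 2×2 system gives (x, y) = (-4, 4).
Substitute into ℓ₃: (3)(-4) + (1)(4) = -8.
But ℓ₃ requires -9 ≠ -8, so the three lines have no common point.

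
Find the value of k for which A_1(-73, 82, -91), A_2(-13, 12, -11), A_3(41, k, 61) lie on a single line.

Direction A_1A_2 = (60, -70, 80). From the x-coordinate of A_3, the parameter along the line is τ = (41 − (-73))/60 = 19/10.
Then k = 82 + 19/10·(-70) = -51.

-51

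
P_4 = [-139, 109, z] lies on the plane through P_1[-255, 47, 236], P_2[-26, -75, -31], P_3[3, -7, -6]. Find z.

A normal to the plane is n = P_1P_2 × P_1P_3 = (15106, -13468, 19110).
P_4 lies in the plane iff n · P_1P_4 = 0.
This gives (19110)z + (-3592680) = 0, so z = 188.

188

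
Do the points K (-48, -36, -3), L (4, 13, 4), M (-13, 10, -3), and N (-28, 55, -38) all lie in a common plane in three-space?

The four points are coplanar iff the 3×3 determinant with rows KL, KM, KN is zero.
Rows: (52, 49, 7), (35, 46, 0), (20, 91, -35).
Expanding along the first row: (52)(-1610) − (49)(-1225) + (7)(2265) = -7840.
Nonzero ⇒ not coplanar.

No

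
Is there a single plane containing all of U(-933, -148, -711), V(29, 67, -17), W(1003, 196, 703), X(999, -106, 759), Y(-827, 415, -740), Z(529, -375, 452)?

The plane through U, V, W has normal n = UV × UW = (65274, -16684, -85312) and equation n·P = 2225422.
Checking the remaining points: n·X = 2225422, n·Y = 2225422, n·Z = 2225422.
All equal 2225422, so all 6 points lie in one plane.

Yes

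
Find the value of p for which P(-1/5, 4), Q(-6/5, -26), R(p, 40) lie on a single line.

1

The three points are collinear iff det[PQ; PR] = 0.
This determinant is linear in p: (30)p + (-30) = 0, so p = 1.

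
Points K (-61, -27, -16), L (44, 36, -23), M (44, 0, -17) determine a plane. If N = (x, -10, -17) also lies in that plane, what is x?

A normal to the plane is n = KL × KM = (126, -630, -3780).
N lies in the plane iff n · KN = 0.
This gives (126)x + (756) = 0, so x = -6.

-6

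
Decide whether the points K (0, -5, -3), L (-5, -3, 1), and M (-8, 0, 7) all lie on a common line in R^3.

No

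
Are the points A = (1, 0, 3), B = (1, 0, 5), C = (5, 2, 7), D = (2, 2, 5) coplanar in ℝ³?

No

With A as base: AB = (0, 0, 2), AC = (4, 2, 4), AD = (1, 2, 2).
AC × AD = (-4, -4, 6).
AB · (AC × AD) = 12.
Since 12 ≠ 0, the four points are not coplanar.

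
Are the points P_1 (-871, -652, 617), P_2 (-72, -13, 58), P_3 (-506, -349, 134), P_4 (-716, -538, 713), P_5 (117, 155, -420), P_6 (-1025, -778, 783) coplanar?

The plane through P_1, P_2, P_3 has normal n = P_1P_2 × P_1P_3 = (-139260, 181882, 8862) and equation n·P = 8176250.
Checking the remaining points: n·P_4 = 8176250, n·P_5 = 8176250, n·P_6 = 8176250.
All equal 8176250, so all 6 points lie in one plane.

Yes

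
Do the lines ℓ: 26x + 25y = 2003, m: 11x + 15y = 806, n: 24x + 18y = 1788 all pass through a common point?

No

Intersecting ℓ and m: solving the 2×2 system gives (x, y) = (1979/23, -1077/115).
Substitute into n: (24)(1979/23) + (18)(-1077/115) = 218094/115.
But n requires 1788 ≠ 218094/115, so the three lines have no common point.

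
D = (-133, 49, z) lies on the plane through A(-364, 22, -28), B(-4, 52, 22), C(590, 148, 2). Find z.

-13

The plane through A, B, C has equation −5400x + 36900y + 16740z = 2308680.
Substituting D: (16740)z + (2526300) = 2308680, so z = -13.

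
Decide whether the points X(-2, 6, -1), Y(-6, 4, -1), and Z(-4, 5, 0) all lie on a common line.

XY = (-4, -2, 0), XZ = (-2, -1, 1).
XY × XZ = (-2, 4, 0).
The cross product is nonzero, so the points do not lie on one line.

No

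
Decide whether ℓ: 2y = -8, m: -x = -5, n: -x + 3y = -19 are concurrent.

No

Lines aᵢx + bᵢy = cᵢ with pairwise distinct directions are concurrent exactly when det[aᵢ bᵢ cᵢ] = 0.
Here the determinant is -4.
Nonzero, so no common point exists.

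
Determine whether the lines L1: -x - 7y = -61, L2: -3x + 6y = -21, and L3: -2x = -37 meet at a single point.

Lines aᵢx + bᵢy = cᵢ with pairwise distinct directions are concurrent exactly when det[aᵢ bᵢ cᵢ] = 0.
Here the determinant is -27.
Nonzero, so no common point exists.

No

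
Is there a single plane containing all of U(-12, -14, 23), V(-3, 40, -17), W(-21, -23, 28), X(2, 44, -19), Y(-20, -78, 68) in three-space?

No

The plane through U, V, W has normal n = UV × UW = (-90, 315, 405) and equation n·P = 5985.
Checking the remaining points: n·X = 5985, n·Y = 4770.
Since n·Y = 4770 ≠ 5985, Y is off the plane and the points are not all coplanar.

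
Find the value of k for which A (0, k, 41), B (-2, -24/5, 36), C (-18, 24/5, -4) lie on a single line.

-6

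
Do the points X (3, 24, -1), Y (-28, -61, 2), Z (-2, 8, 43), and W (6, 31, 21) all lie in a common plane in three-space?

No

With X as base: XY = (-31, -85, 3), XZ = (-5, -16, 44), XW = (3, 7, 22).
XZ × XW = (-660, 242, 13).
XY · (XZ × XW) = -71.
Since -71 ≠ 0, the four points are not coplanar.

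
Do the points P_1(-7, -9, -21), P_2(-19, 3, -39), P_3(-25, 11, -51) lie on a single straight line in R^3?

P_1P_2 = (-12, 12, -18), P_1P_3 = (-18, 20, -30).
P_1P_2 × P_1P_3 = (0, -36, -24).
The cross product is nonzero, so the points do not lie on one line.

No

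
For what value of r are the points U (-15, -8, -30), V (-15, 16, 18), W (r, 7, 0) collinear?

Collinearity requires UV × UW = 0; each component is linear in r.
The y-component gives (48)r + (720) = 0, so r = -15.
The remaining components then also vanish.

-15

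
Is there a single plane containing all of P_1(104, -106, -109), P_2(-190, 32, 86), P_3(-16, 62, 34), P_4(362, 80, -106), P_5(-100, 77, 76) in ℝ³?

No

The plane through P_1, P_2, P_3 has normal n = P_1P_2 × P_1P_3 = (-13026, 18642, -32832) and equation n·P = 247932.
Checking the remaining points: n·P_4 = 256140, n·P_5 = 242802.
Since n·P_4 = 256140 ≠ 247932, P_4 is off the plane and the points are not all coplanar.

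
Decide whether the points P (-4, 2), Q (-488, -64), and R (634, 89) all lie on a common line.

Yes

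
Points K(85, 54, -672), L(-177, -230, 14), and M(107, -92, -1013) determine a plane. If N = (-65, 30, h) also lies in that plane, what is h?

Coplanarity requires KL · (KM × KN) = 0.
KL = (-262, -284, 686), KM = (22, -146, -341); the triple product is linear in h with coefficient 44500 and constant term 2136000.
Setting it to zero: h = -48.

-48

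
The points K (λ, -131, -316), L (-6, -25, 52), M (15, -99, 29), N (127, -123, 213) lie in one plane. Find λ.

Coplanarity ⇔ det[KL; KM; KN] = 0.
Expanding, this is linear in λ: (14168)λ + (2266880) = 0.
So λ = -160.

-160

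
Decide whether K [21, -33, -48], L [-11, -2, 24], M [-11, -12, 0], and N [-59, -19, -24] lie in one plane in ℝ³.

The four points are coplanar iff the 3×3 determinant with rows KL, KM, KN is zero.
Rows: (-32, 31, 72), (-32, 21, 48), (-80, 14, 24).
Expanding along the first row: (-32)(-168) − (31)(3072) + (72)(1232) = -1152.
Nonzero ⇒ not coplanar.

No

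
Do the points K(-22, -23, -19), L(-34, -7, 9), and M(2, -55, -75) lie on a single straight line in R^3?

KL = (-12, 16, 28), KM = (24, -32, -56).
KL × KM = (0, 0, 0).
The cross product vanishes, so the three points are collinear.

Yes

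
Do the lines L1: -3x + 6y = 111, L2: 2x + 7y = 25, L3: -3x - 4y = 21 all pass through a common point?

Yes

Intersecting L1 and L2: solving the 2×2 system gives (x, y) = (-19, 9).
Substitute into L3: (-3)(-19) + (-4)(9) = 21.
This equals 21, so (-19, 9) lies on all three lines and they are concurrent.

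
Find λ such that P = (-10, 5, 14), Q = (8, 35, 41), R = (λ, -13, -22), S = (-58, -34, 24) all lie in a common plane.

The points are coplanar iff PQ · (PR × PS) = 0.
Expanding, this is linear in λ: (-1353)λ + (-13530) = 0.
So λ = -10.

-10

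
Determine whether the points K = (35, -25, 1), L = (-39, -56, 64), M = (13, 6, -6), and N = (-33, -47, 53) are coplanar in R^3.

The four points are coplanar iff the 3×3 determinant with rows KL, KM, KN is zero.
Rows: (-74, -31, 63), (-22, 31, -7), (-68, -22, 52).
Expanding along the first row: (-74)(1458) − (-31)(-1620) + (63)(2592) = 5184.
Nonzero ⇒ not coplanar.

No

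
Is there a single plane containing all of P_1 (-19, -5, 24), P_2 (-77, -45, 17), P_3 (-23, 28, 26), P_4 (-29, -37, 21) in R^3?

No

The four points are coplanar iff the 3×3 determinant with rows P_1P_2, P_1P_3, P_1P_4 is zero.
Rows: (-58, -40, -7), (-4, 33, 2), (-10, -32, -3).
Expanding along the first row: (-58)(-35) − (-40)(32) + (-7)(458) = 104.
Nonzero ⇒ not coplanar.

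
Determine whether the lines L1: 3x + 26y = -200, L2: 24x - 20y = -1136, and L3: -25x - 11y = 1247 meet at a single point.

Intersecting L1 and L2: solving the 2×2 system gives (x, y) = (-8384/171, -116/57).
Substitute into L3: (-25)(-8384/171) + (-11)(-116/57) = 213428/171.
But L3 requires 1247 ≠ 213428/171, so the three lines have no common point.

No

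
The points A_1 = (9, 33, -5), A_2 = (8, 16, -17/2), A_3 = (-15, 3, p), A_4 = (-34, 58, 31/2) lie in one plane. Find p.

Normal to plane A_1A_2A_4: n = (-261, 171, -756); plane equation n·P = 7074.
Requiring n·A_3 = 7074: (-756)p + (4428) = 7074.
So p = -7/2.

-7/2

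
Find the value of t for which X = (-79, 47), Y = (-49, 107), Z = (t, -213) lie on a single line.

-209

Collinearity: (Z − X) must be parallel to (Y − X) = (30, 60).
Cross-multiplying the components: (t − (-79))·(60) = (-260)·(30).
Solving gives t = -209.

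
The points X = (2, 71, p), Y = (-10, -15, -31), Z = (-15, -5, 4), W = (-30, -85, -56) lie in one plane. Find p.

50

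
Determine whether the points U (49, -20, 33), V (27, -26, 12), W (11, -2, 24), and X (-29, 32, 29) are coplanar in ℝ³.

Yes

The four points are coplanar iff the 3×3 determinant with rows UV, UW, UX is zero.
Rows: (-22, -6, -21), (-38, 18, -9), (-78, 52, -4).
Expanding along the first row: (-22)(396) − (-6)(-550) + (-21)(-572) = 0.
Zero determinant ⇒ coplanar.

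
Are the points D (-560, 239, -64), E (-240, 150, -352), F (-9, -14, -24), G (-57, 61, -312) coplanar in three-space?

A normal to the plane through D, E, F is n = DE × DF = (-76424, -171488, -31921).
The plane has equation n·P = 3854752. For G: n·G = 3854752.
Equal, so G lies in the plane and all four are coplanar.

Yes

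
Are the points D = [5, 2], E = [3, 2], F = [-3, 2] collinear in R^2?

DE = (-2, 0), DF = (-8, 0).
Twice the signed area of △DEF is (-2)(0) − (0)(-8) = 0.
The triangle is degenerate (zero area), so the points are collinear.

Yes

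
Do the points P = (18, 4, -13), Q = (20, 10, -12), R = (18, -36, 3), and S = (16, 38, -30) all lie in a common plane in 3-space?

Yes

With P as base: PQ = (2, 6, 1), PR = (0, -40, 16), PS = (-2, 34, -17).
PR × PS = (136, -32, -80).
PQ · (PR × PS) = 0.
The scalar triple product vanishes, so the four points are coplanar.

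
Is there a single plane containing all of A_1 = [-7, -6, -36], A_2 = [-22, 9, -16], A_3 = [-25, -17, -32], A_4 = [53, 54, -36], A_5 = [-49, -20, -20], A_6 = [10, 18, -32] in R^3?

The plane through A_1, A_2, A_3 has normal n = A_1A_2 × A_1A_3 = (280, -300, 435) and equation n·P = -15820.
Checking the remaining points: n·A_4 = -17020, n·A_5 = -16420, n·A_6 = -16520.
Since n·A_4 = -17020 ≠ -15820, A_4 is off the plane and the points are not all coplanar.

No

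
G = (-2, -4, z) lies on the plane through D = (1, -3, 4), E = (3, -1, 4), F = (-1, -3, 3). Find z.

3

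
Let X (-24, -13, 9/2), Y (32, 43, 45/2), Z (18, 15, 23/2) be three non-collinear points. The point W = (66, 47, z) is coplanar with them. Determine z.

Coplanarity requires XY · (XZ × XW) = 0.
XY = (56, 56, 18), XZ = (42, 28, 7); the triple product is linear in z with coefficient -784 and constant term 15288.
Setting it to zero: z = 39/2.

39/2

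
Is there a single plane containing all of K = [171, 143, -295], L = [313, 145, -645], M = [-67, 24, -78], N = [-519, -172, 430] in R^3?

Yes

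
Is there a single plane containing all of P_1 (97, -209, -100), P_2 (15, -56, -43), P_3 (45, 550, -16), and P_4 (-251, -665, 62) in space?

A normal to the plane through P_1, P_2, P_3 is n = P_1P_2 × P_1P_3 = (-30411, 3924, -54282).
The plane has equation n·P = 1658217. For P_4: n·P_4 = 1658217.
Equal, so P_4 lies in the plane and all four are coplanar.

Yes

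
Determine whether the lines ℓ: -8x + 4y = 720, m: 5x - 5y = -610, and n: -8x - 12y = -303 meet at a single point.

No

Lines aᵢx + bᵢy = cᵢ with pairwise distinct directions are concurrent exactly when det[aᵢ bᵢ cᵢ] = 0.
Here the determinant is 20.
Nonzero, so no common point exists.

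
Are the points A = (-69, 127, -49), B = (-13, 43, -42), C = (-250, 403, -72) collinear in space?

No

AB = (56, -84, 7), AC = (-181, 276, -23).
AB × AC = (0, 21, 252).
The cross product is nonzero, so the points do not lie on one line.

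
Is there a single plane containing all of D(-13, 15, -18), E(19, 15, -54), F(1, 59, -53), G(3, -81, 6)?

Yes

With D as base: DE = (32, 0, -36), DF = (14, 44, -35), DG = (16, -96, 24).
DF × DG = (-2304, -896, -2048).
DE · (DF × DG) = 0.
The scalar triple product vanishes, so the four points are coplanar.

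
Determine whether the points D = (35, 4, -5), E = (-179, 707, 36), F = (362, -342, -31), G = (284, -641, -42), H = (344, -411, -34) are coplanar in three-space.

No

The plane through D, E, F has normal n = DE × DF = (-4092, 7843, -155837) and equation n·P = 667337.
Checking the remaining points: n·G = 355663, n·H = 667337.
Since n·G = 355663 ≠ 667337, G is off the plane and the points are not all coplanar.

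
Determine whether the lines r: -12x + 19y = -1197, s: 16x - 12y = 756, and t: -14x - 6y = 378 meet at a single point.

Intersecting r and s: solving the 2×2 system gives (x, y) = (0, -63).
Substitute into t: (-14)(0) + (-6)(-63) = 378.
This equals 378, so (0, -63) lies on all three lines and they are concurrent.

Yes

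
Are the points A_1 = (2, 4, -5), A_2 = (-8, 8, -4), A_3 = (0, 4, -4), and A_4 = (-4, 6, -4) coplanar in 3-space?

With A_1 as base: A_1A_2 = (-10, 4, 1), A_1A_3 = (-2, 0, 1), A_1A_4 = (-6, 2, 1).
A_1A_3 × A_1A_4 = (-2, -4, -4).
A_1A_2 · (A_1A_3 × A_1A_4) = 0.
The scalar triple product vanishes, so the four points are coplanar.

Yes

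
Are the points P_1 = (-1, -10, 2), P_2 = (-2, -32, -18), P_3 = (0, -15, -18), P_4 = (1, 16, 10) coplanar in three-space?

The four points are coplanar iff the 3×3 determinant with rows P_1P_2, P_1P_3, P_1P_4 is zero.
Rows: (-1, -22, -20), (1, -5, -20), (2, 26, 8).
Expanding along the first row: (-1)(480) − (-22)(48) + (-20)(36) = -144.
Nonzero ⇒ not coplanar.

No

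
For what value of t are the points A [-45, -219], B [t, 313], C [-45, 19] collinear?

Collinearity: (B − A) must be parallel to (C − A) = (0, 238).
Cross-multiplying the components: (t − (-45))·(238) = (532)·(0).
Solving gives t = -45.

-45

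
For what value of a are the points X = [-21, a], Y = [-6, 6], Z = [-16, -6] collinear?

The three points are collinear iff det[XY; XZ] = 0.
This determinant is linear in a: (-10)a + (-120) = 0, so a = -12.

-12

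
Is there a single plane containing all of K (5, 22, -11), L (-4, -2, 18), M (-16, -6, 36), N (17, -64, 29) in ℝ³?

No

A normal to the plane through K, L, M is n = KL × KM = (-316, -186, -252).
The plane has equation n·P = -2900. For N: n·N = -776.
-776 ≠ -2900, so N is off the plane.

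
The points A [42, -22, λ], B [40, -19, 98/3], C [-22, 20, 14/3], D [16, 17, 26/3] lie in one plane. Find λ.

104/3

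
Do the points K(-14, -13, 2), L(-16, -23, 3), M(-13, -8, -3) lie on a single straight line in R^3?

No

KL = (-2, -10, 1), KM = (1, 5, -5).
Comparing components 2 and 3: (-10)(-5) − (1)(5) = 45 ≠ 0, so KL and KM are not parallel and the points are not collinear.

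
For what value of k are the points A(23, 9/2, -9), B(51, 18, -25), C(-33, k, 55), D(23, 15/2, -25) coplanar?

Normal to plane ABD: n = (-168, 448, 84); plane equation n·P = -2604.
Requiring n·C = -2604: (448)k + (10164) = -2604.
So k = -57/2.

-57/2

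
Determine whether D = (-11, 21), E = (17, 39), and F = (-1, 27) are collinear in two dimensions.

No

DE = (28, 18), DF = (10, 6).
If collinear, DF would be a scalar multiple of DE. But (28)·(6) ≠ (18)·(10) (difference -12), so they are not parallel; the points are not collinear.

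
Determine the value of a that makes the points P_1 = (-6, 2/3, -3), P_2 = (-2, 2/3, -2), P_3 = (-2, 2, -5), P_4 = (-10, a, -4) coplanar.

2/3

Coplanarity ⇔ det[P_1P_2; P_1P_3; P_1P_4] = 0.
Expanding, this is linear in a: (12)a + (-8) = 0.
So a = 2/3.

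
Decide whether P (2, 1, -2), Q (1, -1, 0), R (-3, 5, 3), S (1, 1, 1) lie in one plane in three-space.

No

A normal to the plane through P, Q, R is n = PQ × PR = (-18, -5, -14).
The plane has equation n·X = -13. For S: n·S = -37.
-37 ≠ -13, so S is off the plane.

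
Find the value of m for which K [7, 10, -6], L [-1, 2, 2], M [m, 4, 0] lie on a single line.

Collinearity requires KL × KM = 0; each component is linear in m.
The y-component gives (8)m + (-8) = 0, so m = 1.
The remaining components then also vanish.

1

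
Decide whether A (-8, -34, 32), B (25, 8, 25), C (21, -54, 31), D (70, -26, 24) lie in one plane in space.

No

With A as base: AB = (33, 42, -7), AC = (29, -20, -1), AD = (78, 8, -8).
AC × AD = (168, 154, 1792).
AB · (AC × AD) = -532.
Since -532 ≠ 0, the four points are not coplanar.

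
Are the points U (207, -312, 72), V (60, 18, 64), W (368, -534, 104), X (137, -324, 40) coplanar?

A normal to the plane through U, V, W is n = UV × UW = (8784, 3416, -20496).
The plane has equation n·P = -723216. For X: n·X = -723216.
Equal, so X lies in the plane and all four are coplanar.

Yes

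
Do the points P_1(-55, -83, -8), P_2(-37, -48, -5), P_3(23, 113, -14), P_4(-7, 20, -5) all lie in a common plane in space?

No

The four points are coplanar iff the 3×3 determinant with rows P_1P_2, P_1P_3, P_1P_4 is zero.
Rows: (18, 35, 3), (78, 196, -6), (48, 103, 3).
Expanding along the first row: (18)(1206) − (35)(522) + (3)(-1374) = -684.
Nonzero ⇒ not coplanar.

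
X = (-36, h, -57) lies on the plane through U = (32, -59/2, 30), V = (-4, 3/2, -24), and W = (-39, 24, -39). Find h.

26

The plane through U, V, W has equation 750x + 1350y + 275z = -7575.
Substituting X: (1350)h + (-42675) = -7575, so h = 26.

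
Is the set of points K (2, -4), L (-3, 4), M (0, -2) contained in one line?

No

KL = (-5, 8), KM = (-2, 2).
det[KL; KM] = (-5)(2) − (8)(-2) = 6.
The determinant is nonzero, so they are not collinear.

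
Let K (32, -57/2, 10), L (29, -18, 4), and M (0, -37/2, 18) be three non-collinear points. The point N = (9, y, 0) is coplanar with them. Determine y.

Coplanarity requires KL · (KM × KN) = 0.
KL = (-3, 21/2, -6), KM = (-32, 10, 8); the triple product is linear in y with coefficient 216 and constant term -216.
Setting it to zero: y = 1.

1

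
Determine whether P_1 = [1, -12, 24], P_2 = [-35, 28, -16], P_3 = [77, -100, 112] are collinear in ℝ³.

No

P_1P_2 = (-36, 40, -40), P_1P_3 = (76, -88, 88).
P_1P_2 × P_1P_3 = (0, 128, 128).
The cross product is nonzero, so the points do not lie on one line.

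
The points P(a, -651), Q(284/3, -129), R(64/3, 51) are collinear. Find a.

922/3

Collinearity: (P − Q) must be parallel to (R − Q) = (-220/3, 180).
Cross-multiplying the components: (a − 284/3)·(180) = (-522)·(-220/3).
Solving gives a = 922/3.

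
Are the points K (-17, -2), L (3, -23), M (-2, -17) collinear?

KL = (20, -21), KM = (15, -15).
If collinear, KM would be a scalar multiple of KL. But (20)·(-15) ≠ (-21)·(15) (difference 15), so they are not parallel; the points are not collinear.

No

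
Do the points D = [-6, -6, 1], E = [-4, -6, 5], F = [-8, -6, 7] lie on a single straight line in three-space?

No

DE = (2, 0, 4), DF = (-2, 0, 6).
DE × DF = (0, -20, 0).
The cross product is nonzero, so the points do not lie on one line.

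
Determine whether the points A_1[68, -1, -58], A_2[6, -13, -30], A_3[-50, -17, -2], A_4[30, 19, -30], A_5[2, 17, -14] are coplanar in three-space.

The plane through A_1, A_2, A_3 has normal n = A_1A_2 × A_1A_3 = (-224, 168, -424) and equation n·P = 9192.
Checking the remaining points: n·A_4 = 9192, n·A_5 = 8344.
Since n·A_5 = 8344 ≠ 9192, A_5 is off the plane and the points are not all coplanar.

No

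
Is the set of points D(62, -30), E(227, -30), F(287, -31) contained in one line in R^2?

No

DE = (165, 0), DF = (225, -1).
Twice the signed area of △DEF is (165)(-1) − (0)(225) = -165.
The area is nonzero, so the three points are not collinear.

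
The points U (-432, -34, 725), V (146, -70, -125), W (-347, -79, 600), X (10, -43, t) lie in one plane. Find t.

Normal to plane UVW: n = (-33750, 0, -22950); plane equation n·P = -2058750.
Requiring n·X = -2058750: (-22950)t + (-337500) = -2058750.
So t = 75.

75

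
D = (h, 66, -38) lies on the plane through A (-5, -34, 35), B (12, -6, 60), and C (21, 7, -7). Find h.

58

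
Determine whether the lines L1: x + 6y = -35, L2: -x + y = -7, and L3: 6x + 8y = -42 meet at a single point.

Yes

The three lines meet at one point iff the augmented coefficient matrix [aᵢ bᵢ cᵢ] has rank < 3, i.e. its determinant vanishes.
Here the determinant is 0.
It vanishes, so the lines are concurrent at (1, -6).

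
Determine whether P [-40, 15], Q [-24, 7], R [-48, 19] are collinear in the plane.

PQ = (16, -8), PR = (-8, 4).
det[PQ; PR] = (16)(4) − (-8)(-8) = 0.
The determinant is zero, so the points are collinear.

Yes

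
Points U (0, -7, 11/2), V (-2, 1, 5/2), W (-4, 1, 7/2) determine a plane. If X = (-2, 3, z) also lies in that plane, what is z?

3/2

Coplanarity requires UV · (UW × UX) = 0.
UV = (-2, 8, -3), UW = (-4, 8, -2); the triple product is linear in z with coefficient 16 and constant term -24.
Setting it to zero: z = 3/2.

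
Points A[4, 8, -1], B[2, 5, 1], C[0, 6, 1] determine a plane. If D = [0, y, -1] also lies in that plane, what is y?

Coplanarity requires AB · (AC × AD) = 0.
AB = (-2, -3, 2), AC = (-4, -2, 2); the triple product is linear in y with coefficient -4 and constant term 40.
Setting it to zero: y = 10.

10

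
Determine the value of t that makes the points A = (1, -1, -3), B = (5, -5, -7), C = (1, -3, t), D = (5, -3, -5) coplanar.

-5

Coplanarity ⇔ det[AB; AC; AD] = 0.
Expanding, this is linear in t: (-8)t + (-40) = 0.
So t = -5.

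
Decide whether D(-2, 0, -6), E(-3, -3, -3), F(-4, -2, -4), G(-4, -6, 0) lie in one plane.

With D as base: DE = (-1, -3, 3), DF = (-2, -2, 2), DG = (-2, -6, 6).
DF × DG = (0, 8, 8).
DE · (DF × DG) = 0.
The scalar triple product vanishes, so the four points are coplanar.

Yes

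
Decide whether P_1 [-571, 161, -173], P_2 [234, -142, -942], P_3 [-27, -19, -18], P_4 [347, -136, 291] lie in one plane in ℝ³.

The four points are coplanar iff the 3×3 determinant with rows P_1P_2, P_1P_3, P_1P_4 is zero.
Rows: (805, -303, -769), (544, -180, 155), (918, -297, 464).
Expanding along the first row: (805)(-37485) − (-303)(110126) + (-769)(3672) = 368985.
Nonzero ⇒ not coplanar.

No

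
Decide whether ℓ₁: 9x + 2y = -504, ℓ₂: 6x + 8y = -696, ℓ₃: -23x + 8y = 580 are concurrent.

Yes

Lines aᵢx + bᵢy = cᵢ with pairwise distinct directions are concurrent exactly when det[aᵢ bᵢ cᵢ] = 0.
Here the determinant is 0.
It vanishes, so the lines are concurrent at (-44, -54).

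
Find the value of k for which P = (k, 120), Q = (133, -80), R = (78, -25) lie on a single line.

The three points are collinear iff det[PQ; PR] = 0.
This determinant is linear in k: (-55)k + (-3685) = 0, so k = -67.

-67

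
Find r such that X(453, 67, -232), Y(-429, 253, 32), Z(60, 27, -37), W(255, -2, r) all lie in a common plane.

Normal to plane XYZ: n = (46830, 68238, 108378); plane equation n·P = 642240.
Requiring n·W = 642240: (108378)r + (11805174) = 642240.
So r = -103.

-103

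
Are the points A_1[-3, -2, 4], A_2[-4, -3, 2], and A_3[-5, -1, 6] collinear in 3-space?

No

A_1A_2 = (-1, -1, -2), A_1A_3 = (-2, 1, 2).
A_1A_2 × A_1A_3 = (0, 6, -3).
The cross product is nonzero, so the points do not lie on one line.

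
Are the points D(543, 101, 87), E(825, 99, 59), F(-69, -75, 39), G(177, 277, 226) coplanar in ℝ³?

The four points are coplanar iff the 3×3 determinant with rows DE, DF, DG is zero.
Rows: (282, -2, -28), (-612, -176, -48), (-366, 176, 139).
Expanding along the first row: (282)(-16016) − (-2)(-102636) + (-28)(-172128) = 97800.
Nonzero ⇒ not coplanar.

No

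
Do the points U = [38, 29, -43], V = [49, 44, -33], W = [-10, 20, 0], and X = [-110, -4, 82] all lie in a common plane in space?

No

The four points are coplanar iff the 3×3 determinant with rows UV, UW, UX is zero.
Rows: (11, 15, 10), (-48, -9, 43), (-148, -33, 125).
Expanding along the first row: (11)(294) − (15)(364) + (10)(252) = 294.
Nonzero ⇒ not coplanar.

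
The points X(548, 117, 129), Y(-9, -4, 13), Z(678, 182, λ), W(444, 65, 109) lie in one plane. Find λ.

154

The points are coplanar iff XY · (XZ × XW) = 0.
Expanding, this is linear in λ: (-16380)λ + (2522520) = 0.
So λ = 154.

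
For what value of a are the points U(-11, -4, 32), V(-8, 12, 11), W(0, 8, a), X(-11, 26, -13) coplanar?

25

Coplanarity ⇔ det[UV; UW; UX] = 0.
Expanding, this is linear in a: (-90)a + (2250) = 0.
So a = 25.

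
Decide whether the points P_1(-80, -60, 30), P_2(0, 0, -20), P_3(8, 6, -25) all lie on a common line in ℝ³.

Yes

P_1P_2 = (80, 60, -50), P_1P_3 = (88, 66, -55).
P_1P_2 × P_1P_3 = (0, 0, 0).
The cross product vanishes, so the three points are collinear.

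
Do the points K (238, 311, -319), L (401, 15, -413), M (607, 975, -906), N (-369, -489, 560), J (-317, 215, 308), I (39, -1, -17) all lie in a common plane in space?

The plane through K, L, M has normal n = KL × KM = (236168, 60995, 217456) and equation n·P = 5808965.
Checking the remaining points: n·N = 4802813, n·J = 5225117, n·I = 5452805.
Since n·N = 4802813 ≠ 5808965, N is off the plane and the points are not all coplanar.

No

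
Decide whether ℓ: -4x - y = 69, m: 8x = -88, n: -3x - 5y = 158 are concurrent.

Yes

Lines aᵢx + bᵢy = cᵢ with pairwise distinct directions are concurrent exactly when det[aᵢ bᵢ cᵢ] = 0.
Here the determinant is 0.
It vanishes, so the lines are concurrent at (-11, -25).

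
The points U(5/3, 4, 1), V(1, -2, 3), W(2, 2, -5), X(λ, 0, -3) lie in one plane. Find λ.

5/3

Normal to plane UVW: n = (40, -10/3, 10/3); plane equation n·P = 170/3.
Requiring n·X = 170/3: (40)λ + (-10) = 170/3.
So λ = 5/3.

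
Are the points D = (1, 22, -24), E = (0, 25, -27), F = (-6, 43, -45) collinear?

Yes

DE = (-1, 3, -3), DF = (-7, 21, -21).
Each component of DF is 7 times the corresponding component of DE, so DF = 7·DE and the points are collinear.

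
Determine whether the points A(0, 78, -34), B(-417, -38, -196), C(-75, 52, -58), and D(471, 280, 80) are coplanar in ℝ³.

With A as base: AB = (-417, -116, -162), AC = (-75, -26, -24), AD = (471, 202, 114).
AC × AD = (1884, -2754, -2904).
AB · (AC × AD) = 4284.
Since 4284 ≠ 0, the four points are not coplanar.

No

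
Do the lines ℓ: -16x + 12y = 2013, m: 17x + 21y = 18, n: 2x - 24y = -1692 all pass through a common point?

No

The three lines meet at one point iff the augmented coefficient matrix [aᵢ bᵢ cᵢ] has rank < 3, i.e. its determinant vanishes.
Here the determinant is 1350.
Nonzero, so no common point exists.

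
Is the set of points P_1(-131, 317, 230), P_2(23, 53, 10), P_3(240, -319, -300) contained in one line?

Yes

P_1P_2 = (154, -264, -220), P_1P_3 = (371, -636, -530).
Each component of P_1P_3 is 53/22 times the corresponding component of P_1P_2, so P_1P_3 = 53/22·P_1P_2 and the points are collinear.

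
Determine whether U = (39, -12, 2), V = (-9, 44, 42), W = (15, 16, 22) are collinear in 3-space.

UV = (-48, 56, 40), UW = (-24, 28, 20).
UV × UW = (0, 0, 0).
The cross product vanishes, so the three points are collinear.

Yes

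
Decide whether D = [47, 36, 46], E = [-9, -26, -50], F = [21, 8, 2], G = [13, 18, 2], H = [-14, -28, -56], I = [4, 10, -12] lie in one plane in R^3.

Yes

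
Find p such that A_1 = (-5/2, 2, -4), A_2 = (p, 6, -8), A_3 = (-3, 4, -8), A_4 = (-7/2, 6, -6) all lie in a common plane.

Normal to plane A_1A_3A_4: n = (12, 3, 0); plane equation n·P = -24.
Requiring n·A_2 = -24: (12)p + (18) = -24.
So p = -7/2.

-7/2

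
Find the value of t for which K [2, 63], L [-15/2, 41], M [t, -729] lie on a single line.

The three points are collinear iff det[KL; KM] = 0.
This determinant is linear in t: (22)t + (7480) = 0, so t = -340.

-340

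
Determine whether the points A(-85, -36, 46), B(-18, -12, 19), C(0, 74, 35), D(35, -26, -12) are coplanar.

Yes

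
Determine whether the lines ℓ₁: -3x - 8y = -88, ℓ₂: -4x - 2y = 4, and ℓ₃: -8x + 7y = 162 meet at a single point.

Intersecting ℓ₁ and ℓ₂: solving the 2×2 system gives (x, y) = (-8, 14).
Substitute into ℓ₃: (-8)(-8) + (7)(14) = 162.
This equals 162, so (-8, 14) lies on all three lines and they are concurrent.

Yes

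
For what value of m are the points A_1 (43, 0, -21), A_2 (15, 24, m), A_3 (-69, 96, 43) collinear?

Direction A_1A_3 = (-112, 96, 64). From the x-coordinate of A_2, the parameter along the line is τ = (15 − 43)/(-112) = 1/4.
Then m = (-21) + 1/4·(64) = -5.

-5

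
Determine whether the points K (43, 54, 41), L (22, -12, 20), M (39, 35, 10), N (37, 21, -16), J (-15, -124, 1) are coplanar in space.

No

The plane through K, L, M has normal n = KL × KM = (1647, -567, 135) and equation n·P = 45738.
Checking the remaining points: n·N = 46872, n·J = 45738.
Since n·N = 46872 ≠ 45738, N is off the plane and the points are not all coplanar.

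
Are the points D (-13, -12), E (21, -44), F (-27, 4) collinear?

No

DE = (34, -32), DF = (-14, 16).
det[DE; DF] = (34)(16) − (-32)(-14) = 96.
The determinant is nonzero, so they are not collinear.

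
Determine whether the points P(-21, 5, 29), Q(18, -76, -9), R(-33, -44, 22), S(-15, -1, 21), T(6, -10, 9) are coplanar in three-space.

The plane through P, Q, R has normal n = PQ × PR = (-1295, 729, -2883) and equation n·X = -52767.
Checking the remaining points: n·S = -41847, n·T = -41007.
Since n·S = -41847 ≠ -52767, S is off the plane and the points are not all coplanar.

No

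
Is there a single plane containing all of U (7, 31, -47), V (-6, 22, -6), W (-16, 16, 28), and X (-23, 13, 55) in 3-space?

A normal to the plane through U, V, W is n = UV × UW = (-60, 32, -12).
The plane has equation n·P = 1136. For X: n·X = 1136.
Equal, so X lies in the plane and all four are coplanar.

Yes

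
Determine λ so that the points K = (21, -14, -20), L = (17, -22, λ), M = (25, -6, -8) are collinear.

-32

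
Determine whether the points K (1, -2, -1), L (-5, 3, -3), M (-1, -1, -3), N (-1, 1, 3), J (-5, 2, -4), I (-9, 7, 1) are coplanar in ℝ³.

No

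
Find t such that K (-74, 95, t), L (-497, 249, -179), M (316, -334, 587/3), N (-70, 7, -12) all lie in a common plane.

Coplanarity ⇔ det[KL; KM; KN] = 0.
Expanding, this is linear in t: (-52195)t + (-8351200/3) = 0.
So t = -160/3.

-160/3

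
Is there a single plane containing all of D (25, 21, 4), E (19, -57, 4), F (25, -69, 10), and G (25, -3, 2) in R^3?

A normal to the plane through D, E, F is n = DE × DF = (-468, 36, 540).
The plane has equation n·P = -8784. For G: n·G = -10728.
-10728 ≠ -8784, so G is off the plane.

No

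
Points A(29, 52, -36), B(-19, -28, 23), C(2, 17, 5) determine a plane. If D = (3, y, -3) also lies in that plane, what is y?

The plane through A, B, C has equation −1215x + 375y − 480z = 1545.
Substituting D: (375)y + (-2205) = 1545, so y = 10.

10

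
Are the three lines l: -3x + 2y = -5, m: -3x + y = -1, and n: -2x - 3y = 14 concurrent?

Lines aᵢx + bᵢy = cᵢ with pairwise distinct directions are concurrent exactly when det[aᵢ bᵢ cᵢ] = 0.
Here the determinant is 0.
It vanishes, so the lines are concurrent at (-1, -4).

Yes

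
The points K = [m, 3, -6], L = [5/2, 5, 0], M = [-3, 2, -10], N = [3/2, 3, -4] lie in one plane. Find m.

-1/2

The points are coplanar iff KL · (KM × KN) = 0.
Expanding, this is linear in m: (8)m + (4) = 0.
So m = -1/2.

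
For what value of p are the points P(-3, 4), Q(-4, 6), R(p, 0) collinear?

-1

Collinearity: (R − P) must be parallel to (Q − P) = (-1, 2).
Cross-multiplying the components: (p − (-3))·(2) = (-4)·(-1).
Solving gives p = -1.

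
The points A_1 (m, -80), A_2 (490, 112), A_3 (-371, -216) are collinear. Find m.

-14

The three points are collinear iff det[A_1A_2; A_1A_3] = 0.
This determinant is linear in m: (328)m + (4592) = 0, so m = -14.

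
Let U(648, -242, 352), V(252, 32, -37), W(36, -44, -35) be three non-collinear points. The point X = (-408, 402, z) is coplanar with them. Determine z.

-603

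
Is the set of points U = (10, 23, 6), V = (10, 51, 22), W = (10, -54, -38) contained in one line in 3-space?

UV = (0, 28, 16), UW = (0, -77, -44).
Each component of UW is -11/4 times the corresponding component of UV, so UW = -11/4·UV and the points are collinear.

Yes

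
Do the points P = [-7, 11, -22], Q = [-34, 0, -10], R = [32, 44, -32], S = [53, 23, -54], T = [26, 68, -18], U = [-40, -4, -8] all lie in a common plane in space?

The plane through P, Q, R has normal n = PQ × PR = (-286, 198, -462) and equation n·X = 14344.
Checking the remaining points: n·S = 14344, n·T = 14344, n·U = 14344.
All equal 14344, so all 6 points lie in one plane.

Yes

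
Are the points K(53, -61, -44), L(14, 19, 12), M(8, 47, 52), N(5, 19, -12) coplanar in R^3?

Yes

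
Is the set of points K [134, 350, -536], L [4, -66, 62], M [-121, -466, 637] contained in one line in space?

Yes

KL = (-130, -416, 598), KM = (-255, -816, 1173).
Each component of KM is 51/26 times the corresponding component of KL, so KM = 51/26·KL and the points are collinear.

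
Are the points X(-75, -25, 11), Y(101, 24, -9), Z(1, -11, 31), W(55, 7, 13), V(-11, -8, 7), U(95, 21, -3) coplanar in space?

Yes

The plane through X, Y, Z has normal n = XY × XZ = (1260, -5040, -1260) and equation n·P = 17640.
Checking the remaining points: n·W = 17640, n·V = 17640, n·U = 17640.
All equal 17640, so all 6 points lie in one plane.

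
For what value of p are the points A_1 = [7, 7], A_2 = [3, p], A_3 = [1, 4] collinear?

5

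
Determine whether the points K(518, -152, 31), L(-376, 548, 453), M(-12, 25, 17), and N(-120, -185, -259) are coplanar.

Yes

With K as base: KL = (-894, 700, 422), KM = (-530, 177, -14), KN = (-638, -33, -290).
KM × KN = (-51792, -144768, 130416).
KL · (KM × KN) = 0.
The scalar triple product vanishes, so the four points are coplanar.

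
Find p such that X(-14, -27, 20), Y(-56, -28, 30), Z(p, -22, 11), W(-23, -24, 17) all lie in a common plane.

-9

Coplanarity ⇔ det[XY; XZ; XW] = 0.
Expanding, this is linear in p: (27)p + (243) = 0.
So p = -9.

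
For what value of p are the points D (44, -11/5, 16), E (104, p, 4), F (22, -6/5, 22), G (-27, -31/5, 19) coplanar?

-3

Normal to plane DFG: n = (27, -360, 159); plane equation n·P = 4524.
Requiring n·E = 4524: (-360)p + (3444) = 4524.
So p = -3.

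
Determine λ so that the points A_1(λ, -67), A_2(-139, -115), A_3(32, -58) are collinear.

Collinearity: (A_1 − A_2) must be parallel to (A_3 − A_2) = (171, 57).
Cross-multiplying the components: (λ − (-139))·(57) = (48)·(171).
Solving gives λ = 5.

5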